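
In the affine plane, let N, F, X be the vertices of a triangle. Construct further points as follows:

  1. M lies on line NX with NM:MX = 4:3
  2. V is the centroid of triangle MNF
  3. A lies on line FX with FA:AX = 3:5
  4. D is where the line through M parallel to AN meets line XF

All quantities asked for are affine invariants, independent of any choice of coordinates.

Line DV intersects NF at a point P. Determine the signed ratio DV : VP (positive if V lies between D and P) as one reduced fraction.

DV:VP = 91/32

Assign N = (0, 0), F = (1, 0), X = (0, 1) — the answer is frame-independent, so this choice is without loss of generality.
1. M lies on line NX with NM:MX = 4:3 ⇒ M = (0, 4/7)
2. V is the centroid of triangle MNF ⇒ V = (1/3, 4/21)
3. A lies on line FX with FA:AX = 3:5 ⇒ A = (5/8, 3/8)
4. D is where the line through M parallel to AN meets line XF ⇒ D = (15/56, 41/56)
line DV meets NF at P = (227/637, 0)
V = D + t·(P−D) with t = 91/123, so DV:VP = 91/123:32/123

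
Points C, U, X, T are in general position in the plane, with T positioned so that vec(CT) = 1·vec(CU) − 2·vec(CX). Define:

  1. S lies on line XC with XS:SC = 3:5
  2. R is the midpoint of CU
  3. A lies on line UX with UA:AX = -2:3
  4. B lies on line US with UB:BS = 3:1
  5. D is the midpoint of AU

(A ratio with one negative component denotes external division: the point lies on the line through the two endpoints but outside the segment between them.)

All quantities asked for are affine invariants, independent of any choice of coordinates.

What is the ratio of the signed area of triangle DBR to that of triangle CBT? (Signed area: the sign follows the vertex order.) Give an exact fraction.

Choose coordinates C = (0, 0), U = (1, 0), X = (0, 1), T = (1, -2).
1. S lies on line XC with XS:SC = 3:5 ⇒ S = (0, 5/8)
2. R is the midpoint of CU ⇒ R = (1/2, 0)
3. A lies on line UX with UA:AX = -2:3 ⇒ A = (3, -2)
4. B lies on line US with UB:BS = 3:1 ⇒ B = (1/4, 15/32)
5. D is the midpoint of AU ⇒ D = (2, -1)
2·[DBR] = 29/64, 2·[CBT] = -31/32
[DBR]:[CBT] = 29/64:-31/32 = -29/62

[DBR]:[CBT] = -29/62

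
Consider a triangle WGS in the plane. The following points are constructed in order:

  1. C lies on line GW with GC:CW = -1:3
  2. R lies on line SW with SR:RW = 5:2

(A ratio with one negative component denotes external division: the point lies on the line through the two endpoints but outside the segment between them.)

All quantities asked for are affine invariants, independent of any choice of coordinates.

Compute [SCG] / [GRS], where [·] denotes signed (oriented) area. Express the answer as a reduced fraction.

Set W = (0, 0), G = (1, 0), S = (0, 1); any affine frame gives the same invariant.
1. C lies on line GW with GC:CW = -1:3 ⇒ C = (3/2, 0)
2. R lies on line SW with SR:RW = 5:2 ⇒ R = (0, 2/7)
2·[SCG] = -1/2, 2·[GRS] = -5/7
[SCG]:[GRS] = -1/2:-5/7 = 7/10

[SCG]:[GRS] = 7/10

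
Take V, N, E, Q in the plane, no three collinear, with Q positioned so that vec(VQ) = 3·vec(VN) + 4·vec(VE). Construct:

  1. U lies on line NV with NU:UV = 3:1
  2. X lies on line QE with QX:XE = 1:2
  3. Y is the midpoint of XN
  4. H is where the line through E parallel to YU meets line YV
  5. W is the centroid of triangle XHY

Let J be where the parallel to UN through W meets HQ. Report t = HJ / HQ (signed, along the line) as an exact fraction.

t = 29/54

Assign V = (0, 0), N = (1, 0), E = (0, 1), Q = (3, 4) — the answer is frame-independent, so this choice is without loss of generality.
1. U lies on line NV with NU:UV = 3:1 ⇒ U = (1/4, 0)
2. X lies on line QE with QX:XE = 1:2 ⇒ X = (2, 3)
3. Y is the midpoint of XN ⇒ Y = (3/2, 3/2)
4. H is where the line through E parallel to YU meets line YV ⇒ H = (-5, -5)
5. W is the centroid of triangle XHY ⇒ W = (-1/2, -1/6)
through W parallel to UN: direction (3/4, 0); meets HQ at J = (-19/27, -1/6)
J = H + t·(Q−H) with t = 29/54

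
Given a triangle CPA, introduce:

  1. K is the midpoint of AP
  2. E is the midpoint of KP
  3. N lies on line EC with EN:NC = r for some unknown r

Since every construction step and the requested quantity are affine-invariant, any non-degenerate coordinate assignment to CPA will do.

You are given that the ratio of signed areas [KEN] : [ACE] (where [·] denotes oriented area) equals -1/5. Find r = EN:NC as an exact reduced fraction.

r = 3/2

Assign C = (0, 0), P = (1, 0), A = (0, 1) — the answer is frame-independent, so this choice is without loss of generality.
1. K is the midpoint of AP ⇒ K = (1/2, 1/2)
2. E is the midpoint of KP ⇒ E = (3/4, 1/4)
3. With EN:NC = r, write λ = r/(r+1) so N = E + λ·(C−E); N is affine-linear in λ
Every point depending on N is an affine combination of N and λ-independent points, so each such coordinate is linear in λ; the λ² term in each signed area is a multiple of (C−E)×(C−E) = 0, so 2·[KEN] and 2·[ACE] are each linear in λ. Evaluating at λ=0 and λ=1:
  2·[KEN] = -1/4·λ,   2·[ACE] = 3/4
So [KEN]:[ACE] = (-1/4·λ) / (3/4). Setting this equal to -1/5:
  -1/4·λ = -1/5·(3/4)  ⇒  λ = 3/5
Then r = λ/(1−λ) = (3/5)/(2/5) = 3/2. Check: with r = 3/2, N = (3/10, 1/10) and [KEN]:[ACE] = -1/5 as required.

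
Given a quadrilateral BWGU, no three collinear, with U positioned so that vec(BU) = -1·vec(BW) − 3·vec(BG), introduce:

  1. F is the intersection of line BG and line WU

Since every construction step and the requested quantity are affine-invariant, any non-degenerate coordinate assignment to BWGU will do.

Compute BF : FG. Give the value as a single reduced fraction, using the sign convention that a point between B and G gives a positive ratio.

BF:FG = -3/5

Set B = (0, 0), W = (1, 0), G = (0, 1), U = (-1, -3); any affine frame gives the same invariant.
1. F is the intersection of line BG and line WU ⇒ F = (0, -3/2)
F = B + t·(G−B) with t = -3/2, so BF:FG = t:(1−t) = -3/2:5/2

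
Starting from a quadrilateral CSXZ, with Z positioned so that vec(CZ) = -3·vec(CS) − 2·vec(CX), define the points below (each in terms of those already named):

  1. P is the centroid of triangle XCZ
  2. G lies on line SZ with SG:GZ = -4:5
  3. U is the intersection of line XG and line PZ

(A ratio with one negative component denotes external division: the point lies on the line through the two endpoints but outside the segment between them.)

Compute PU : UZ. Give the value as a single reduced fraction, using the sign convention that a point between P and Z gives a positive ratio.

PU:UZ = -47/90

Choose coordinates C = (0, 0), S = (1, 0), X = (0, 1), Z = (-3, -2).
1. P is the centroid of triangle XCZ ⇒ P = (-1, -1/3)
2. G lies on line SZ with SG:GZ = -4:5 ⇒ G = (17, 8)
3. U is the intersection of line XG and line PZ ⇒ U = (51/43, 64/43)
U = P + t·(Z−P) with t = -47/43, so PU:UZ = t:(1−t) = -47/43:90/43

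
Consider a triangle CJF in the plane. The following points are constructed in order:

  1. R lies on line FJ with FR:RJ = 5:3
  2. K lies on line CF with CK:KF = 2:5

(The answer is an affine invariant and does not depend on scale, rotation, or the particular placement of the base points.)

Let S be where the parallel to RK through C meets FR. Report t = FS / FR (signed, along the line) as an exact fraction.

t = 7/5

Work in coordinates with C = (0, 0), J = (1, 0), F = (0, 1).
1. R lies on line FJ with FR:RJ = 5:3 ⇒ R = (5/8, 3/8)
2. K lies on line CF with CK:KF = 2:5 ⇒ K = (0, 2/7)
through C parallel to RK: direction (-5/8, -5/56); meets FR at S = (7/8, 1/8)
S = F + t·(R−F) with t = 7/5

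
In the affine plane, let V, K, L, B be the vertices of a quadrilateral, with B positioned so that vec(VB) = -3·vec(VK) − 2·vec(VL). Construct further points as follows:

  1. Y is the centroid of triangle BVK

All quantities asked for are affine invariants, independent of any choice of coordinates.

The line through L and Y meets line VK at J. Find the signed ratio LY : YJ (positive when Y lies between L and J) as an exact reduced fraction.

Work in coordinates with V = (0, 0), K = (1, 0), L = (0, 1), B = (-3, -2).
1. Y is the centroid of triangle BVK ⇒ Y = (-2/3, -2/3)
line LY meets VK at J = (-2/5, 0)
Y = L + t·(J−L) with t = 5/3, so LY:YJ = 5/3:-2/3

LY:YJ = -5/2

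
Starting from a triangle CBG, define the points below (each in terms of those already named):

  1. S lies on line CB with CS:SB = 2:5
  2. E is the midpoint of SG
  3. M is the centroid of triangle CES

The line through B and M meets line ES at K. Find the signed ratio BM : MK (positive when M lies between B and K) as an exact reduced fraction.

BM:MK = -17/2

Work in coordinates with C = (0, 0), B = (1, 0), G = (0, 1).
1. S lies on line CB with CS:SB = 2:5 ⇒ S = (2/7, 0)
2. E is the midpoint of SG ⇒ E = (1/7, 1/2)
3. M is the centroid of triangle CES ⇒ M = (1/7, 1/6)
line BM meets ES at K = (29/119, 5/34)
M = B + t·(K−B) with t = 17/15, so BM:MK = 17/15:-2/15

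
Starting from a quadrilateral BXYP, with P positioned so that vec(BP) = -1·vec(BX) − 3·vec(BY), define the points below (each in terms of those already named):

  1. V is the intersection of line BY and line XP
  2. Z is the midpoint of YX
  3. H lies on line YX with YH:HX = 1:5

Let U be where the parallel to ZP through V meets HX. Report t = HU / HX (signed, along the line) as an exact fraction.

t = 7/10

Choose coordinates B = (0, 0), X = (1, 0), Y = (0, 1), P = (-1, -3).
1. V is the intersection of line BY and line XP ⇒ V = (0, -3/2)
2. Z is the midpoint of YX ⇒ Z = (1/2, 1/2)
3. H lies on line YX with YH:HX = 1:5 ⇒ H = (1/6, 5/6)
through V parallel to ZP: direction (-3/2, -7/2); meets HX at U = (3/4, 1/4)
U = H + t·(X−H) with t = 7/10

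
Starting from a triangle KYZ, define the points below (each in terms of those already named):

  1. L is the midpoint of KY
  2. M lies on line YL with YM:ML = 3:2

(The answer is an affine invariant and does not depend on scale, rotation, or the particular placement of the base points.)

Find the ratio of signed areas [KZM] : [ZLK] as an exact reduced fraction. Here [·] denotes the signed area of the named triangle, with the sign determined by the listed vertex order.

Work in coordinates with K = (0, 0), Y = (1, 0), Z = (0, 1).
1. L is the midpoint of KY ⇒ L = (1/2, 0)
2. M lies on line YL with YM:ML = 3:2 ⇒ M = (7/10, 0)
2·[KZM] = -7/10, 2·[ZLK] = -1/2
[KZM]:[ZLK] = -7/10:-1/2 = 7/5

[KZM]:[ZLK] = 7/5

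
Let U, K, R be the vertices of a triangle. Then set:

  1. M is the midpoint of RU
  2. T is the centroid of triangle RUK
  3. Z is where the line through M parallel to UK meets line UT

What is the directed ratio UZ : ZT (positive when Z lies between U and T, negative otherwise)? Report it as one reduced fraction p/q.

Assign U = (0, 0), K = (1, 0), R = (0, 1) — the answer is frame-independent, so this choice is without loss of generality.
1. M is the midpoint of RU ⇒ M = (0, 1/2)
2. T is the centroid of triangle RUK ⇒ T = (1/3, 1/3)
3. Z is where the line through M parallel to UK meets line UT ⇒ Z = (1/2, 1/2)
Z = U + t·(T−U) with t = 3/2, so UZ:ZT = t:(1−t) = 3/2:-1/2

UZ:ZT = -3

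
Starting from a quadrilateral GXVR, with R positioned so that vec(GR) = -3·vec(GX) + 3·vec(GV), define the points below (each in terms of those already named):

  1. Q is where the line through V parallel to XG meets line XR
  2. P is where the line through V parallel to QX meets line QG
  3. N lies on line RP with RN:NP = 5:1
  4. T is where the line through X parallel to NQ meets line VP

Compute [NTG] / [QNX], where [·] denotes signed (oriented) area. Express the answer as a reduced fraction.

Choose coordinates G = (0, 0), X = (1, 0), V = (0, 1), R = (-3, 3).
1. Q is where the line through V parallel to XG meets line XR ⇒ Q = (-1/3, 1)
2. P is where the line through V parallel to QX meets line QG ⇒ P = (-4/9, 4/3)
3. N lies on line RP with RN:NP = 5:1 ⇒ N = (-47/54, 29/18)
4. T is where the line through X parallel to NQ meets line VP ⇒ T = (16/45, 11/15)
2·[NTG] = -109/90, 2·[QNX] = -5/18
[NTG]:[QNX] = -109/90:-5/18 = 109/25

[NTG]:[QNX] = 109/25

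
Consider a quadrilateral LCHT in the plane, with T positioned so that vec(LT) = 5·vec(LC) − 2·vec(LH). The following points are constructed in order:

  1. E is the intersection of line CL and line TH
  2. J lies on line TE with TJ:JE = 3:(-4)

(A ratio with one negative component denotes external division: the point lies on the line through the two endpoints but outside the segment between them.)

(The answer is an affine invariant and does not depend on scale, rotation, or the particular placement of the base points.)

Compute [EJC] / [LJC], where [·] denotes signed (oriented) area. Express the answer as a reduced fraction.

Work in coordinates with L = (0, 0), C = (1, 0), H = (0, 1), T = (5, -2).
1. E is the intersection of line CL and line TH ⇒ E = (5/3, 0)
2. J lies on line TE with TJ:JE = 3:(-4) ⇒ J = (15, -8)
2·[EJC] = -16/3, 2·[LJC] = 8
[EJC]:[LJC] = -16/3:8 = -2/3

[EJC]:[LJC] = -2/3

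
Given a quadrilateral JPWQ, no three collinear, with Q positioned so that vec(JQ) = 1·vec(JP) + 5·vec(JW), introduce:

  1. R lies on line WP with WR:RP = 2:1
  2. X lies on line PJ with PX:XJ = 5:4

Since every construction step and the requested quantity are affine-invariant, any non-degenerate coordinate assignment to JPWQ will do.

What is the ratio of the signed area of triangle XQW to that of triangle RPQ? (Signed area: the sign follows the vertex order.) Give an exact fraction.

Assign J = (0, 0), P = (1, 0), W = (0, 1), Q = (1, 5) — the answer is frame-independent, so this choice is without loss of generality.
1. R lies on line WP with WR:RP = 2:1 ⇒ R = (2/3, 1/3)
2. X lies on line PJ with PX:XJ = 5:4 ⇒ X = (4/9, 0)
2·[XQW] = 25/9, 2·[RPQ] = 5/3
[XQW]:[RPQ] = 25/9:5/3 = 5/3

[XQW]:[RPQ] = 5/3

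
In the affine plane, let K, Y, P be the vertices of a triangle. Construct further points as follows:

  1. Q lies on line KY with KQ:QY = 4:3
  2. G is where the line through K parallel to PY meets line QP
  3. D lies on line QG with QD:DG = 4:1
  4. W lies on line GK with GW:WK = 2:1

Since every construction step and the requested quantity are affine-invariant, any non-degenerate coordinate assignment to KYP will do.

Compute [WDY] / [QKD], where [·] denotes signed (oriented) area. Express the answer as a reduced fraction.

Choose coordinates K = (0, 0), Y = (1, 0), P = (0, 1).
1. Q lies on line KY with KQ:QY = 4:3 ⇒ Q = (4/7, 0)
2. G is where the line through K parallel to PY meets line QP ⇒ G = (4/3, -4/3)
3. D lies on line QG with QD:DG = 4:1 ⇒ D = (124/105, -16/15)
4. W lies on line GK with GW:WK = 2:1 ⇒ W = (4/9, -4/9)
2·[WDY] = 212/315, 2·[QKD] = 64/105
[WDY]:[QKD] = 212/315:64/105 = 53/48

[WDY]:[QKD] = 53/48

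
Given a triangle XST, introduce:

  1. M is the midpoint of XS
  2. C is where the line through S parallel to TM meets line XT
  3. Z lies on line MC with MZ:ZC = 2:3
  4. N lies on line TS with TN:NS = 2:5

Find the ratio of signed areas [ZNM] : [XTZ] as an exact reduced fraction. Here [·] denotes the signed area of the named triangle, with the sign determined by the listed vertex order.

Work in coordinates with X = (0, 0), S = (1, 0), T = (0, 1).
1. M is the midpoint of XS ⇒ M = (1/2, 0)
2. C is where the line through S parallel to TM meets line XT ⇒ C = (0, 2)
3. Z lies on line MC with MZ:ZC = 2:3 ⇒ Z = (3/10, 4/5)
4. N lies on line TS with TN:NS = 2:5 ⇒ N = (2/7, 5/7)
2·[ZNM] = 1/35, 2·[XTZ] = -3/10
[ZNM]:[XTZ] = 1/35:-3/10 = -2/21

[ZNM]:[XTZ] = -2/21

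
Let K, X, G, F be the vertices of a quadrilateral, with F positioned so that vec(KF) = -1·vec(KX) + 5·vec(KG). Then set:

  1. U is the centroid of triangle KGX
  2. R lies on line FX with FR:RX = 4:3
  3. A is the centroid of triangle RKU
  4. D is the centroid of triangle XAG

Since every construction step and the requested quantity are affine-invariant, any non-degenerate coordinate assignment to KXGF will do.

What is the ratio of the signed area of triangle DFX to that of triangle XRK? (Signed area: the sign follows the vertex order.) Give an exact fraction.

[DFX]:[XRK] = -70/81

Choose coordinates K = (0, 0), X = (1, 0), G = (0, 1), F = (-1, 5).
1. U is the centroid of triangle KGX ⇒ U = (1/3, 1/3)
2. R lies on line FX with FR:RX = 4:3 ⇒ R = (1/7, 15/7)
3. A is the centroid of triangle RKU ⇒ A = (10/63, 52/63)
4. D is the centroid of triangle XAG ⇒ D = (73/189, 115/189)
2·[DFX] = -50/27, 2·[XRK] = 15/7
[DFX]:[XRK] = -50/27:15/7 = -70/81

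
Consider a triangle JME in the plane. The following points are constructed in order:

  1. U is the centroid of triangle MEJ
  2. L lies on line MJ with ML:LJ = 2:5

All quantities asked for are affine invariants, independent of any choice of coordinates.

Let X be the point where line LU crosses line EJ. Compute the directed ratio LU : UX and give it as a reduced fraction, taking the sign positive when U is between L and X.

LU:UX = 8/7

Choose coordinates J = (0, 0), M = (1, 0), E = (0, 1).
1. U is the centroid of triangle MEJ ⇒ U = (1/3, 1/3)
2. L lies on line MJ with ML:LJ = 2:5 ⇒ L = (5/7, 0)
line LU meets EJ at X = (0, 5/8)
U = L + t·(X−L) with t = 8/15, so LU:UX = 8/15:7/15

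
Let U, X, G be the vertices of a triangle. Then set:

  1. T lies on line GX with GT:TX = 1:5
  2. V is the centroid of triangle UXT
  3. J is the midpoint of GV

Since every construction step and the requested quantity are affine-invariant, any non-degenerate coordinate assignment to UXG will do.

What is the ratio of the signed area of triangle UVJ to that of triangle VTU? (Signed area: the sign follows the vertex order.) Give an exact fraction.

Assign U = (0, 0), X = (1, 0), G = (0, 1) — the answer is frame-independent, so this choice is without loss of generality.
1. T lies on line GX with GT:TX = 1:5 ⇒ T = (1/6, 5/6)
2. V is the centroid of triangle UXT ⇒ V = (7/18, 5/18)
3. J is the midpoint of GV ⇒ J = (7/36, 23/36)
2·[UVJ] = 7/36, 2·[VTU] = 5/18
[UVJ]:[VTU] = 7/36:5/18 = 7/10

[UVJ]:[VTU] = 7/10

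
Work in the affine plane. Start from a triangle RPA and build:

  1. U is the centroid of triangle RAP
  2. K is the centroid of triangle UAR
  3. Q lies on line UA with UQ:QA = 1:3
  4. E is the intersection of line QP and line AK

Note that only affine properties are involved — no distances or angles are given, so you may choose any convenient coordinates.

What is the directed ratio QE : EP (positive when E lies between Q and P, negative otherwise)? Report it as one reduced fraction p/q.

QE:EP = -3/16

Set R = (0, 0), P = (1, 0), A = (0, 1); any affine frame gives the same invariant.
1. U is the centroid of triangle RAP ⇒ U = (1/3, 1/3)
2. K is the centroid of triangle UAR ⇒ K = (1/9, 4/9)
3. Q lies on line UA with UQ:QA = 1:3 ⇒ Q = (1/4, 1/2)
4. E is the intersection of line QP and line AK ⇒ E = (1/13, 8/13)
E = Q + t·(P−Q) with t = -3/13, so QE:EP = t:(1−t) = -3/13:16/13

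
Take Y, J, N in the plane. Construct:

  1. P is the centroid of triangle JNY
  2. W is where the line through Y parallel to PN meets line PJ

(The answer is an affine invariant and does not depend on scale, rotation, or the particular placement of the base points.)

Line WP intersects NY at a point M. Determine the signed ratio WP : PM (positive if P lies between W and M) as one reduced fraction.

Work in coordinates with Y = (0, 0), J = (1, 0), N = (0, 1).
1. P is the centroid of triangle JNY ⇒ P = (1/3, 1/3)
2. W is where the line through Y parallel to PN meets line PJ ⇒ W = (-1/3, 2/3)
line WP meets NY at M = (0, 1/2)
P = W + t·(M−W) with t = 2, so WP:PM = 2:-1

WP:PM = -2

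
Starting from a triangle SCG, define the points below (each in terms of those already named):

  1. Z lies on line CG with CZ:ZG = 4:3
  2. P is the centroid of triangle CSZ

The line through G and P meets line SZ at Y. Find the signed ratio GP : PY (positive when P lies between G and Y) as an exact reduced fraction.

GP:PY = -13/4

Set S = (0, 0), C = (1, 0), G = (0, 1); any affine frame gives the same invariant.
1. Z lies on line CG with CZ:ZG = 4:3 ⇒ Z = (3/7, 4/7)
2. P is the centroid of triangle CSZ ⇒ P = (10/21, 4/21)
line GP meets SZ at Y = (30/91, 40/91)
P = G + t·(Y−G) with t = 13/9, so GP:PY = 13/9:-4/9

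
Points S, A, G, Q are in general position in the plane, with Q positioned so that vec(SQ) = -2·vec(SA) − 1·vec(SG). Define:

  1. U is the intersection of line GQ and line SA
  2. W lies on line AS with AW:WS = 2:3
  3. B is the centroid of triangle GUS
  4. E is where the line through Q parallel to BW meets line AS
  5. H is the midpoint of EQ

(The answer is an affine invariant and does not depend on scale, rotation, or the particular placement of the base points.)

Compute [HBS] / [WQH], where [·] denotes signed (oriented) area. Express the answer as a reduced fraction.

Set S = (0, 0), A = (1, 0), G = (0, 1), Q = (-2, -1); any affine frame gives the same invariant.
1. U is the intersection of line GQ and line SA ⇒ U = (-1, 0)
2. W lies on line AS with AW:WS = 2:3 ⇒ W = (3/5, 0)
3. B is the centroid of triangle GUS ⇒ B = (-1/3, 1/3)
4. E is where the line through Q parallel to BW meets line AS ⇒ E = (-24/5, 0)
5. H is the midpoint of EQ ⇒ H = (-17/5, -1/2)
2·[HBS] = -13/10, 2·[WQH] = -27/10
[HBS]:[WQH] = -13/10:-27/10 = 13/27

[HBS]:[WQH] = 13/27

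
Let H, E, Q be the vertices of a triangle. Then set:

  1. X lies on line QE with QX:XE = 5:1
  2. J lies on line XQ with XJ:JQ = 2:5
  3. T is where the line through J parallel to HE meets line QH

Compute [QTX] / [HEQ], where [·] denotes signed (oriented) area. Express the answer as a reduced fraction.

Work in coordinates with H = (0, 0), E = (1, 0), Q = (0, 1).
1. X lies on line QE with QX:XE = 5:1 ⇒ X = (5/6, 1/6)
2. J lies on line XQ with XJ:JQ = 2:5 ⇒ J = (25/42, 17/42)
3. T is where the line through J parallel to HE meets line QH ⇒ T = (0, 17/42)
2·[QTX] = 125/252, 2·[HEQ] = 1
[QTX]:[HEQ] = 125/252:1 = 125/252

[QTX]:[HEQ] = 125/252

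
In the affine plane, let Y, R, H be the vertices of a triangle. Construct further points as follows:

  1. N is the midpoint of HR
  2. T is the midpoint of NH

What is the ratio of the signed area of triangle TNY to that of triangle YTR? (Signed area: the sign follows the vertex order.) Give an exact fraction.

[TNY]:[YTR] = 1/3

Assign Y = (0, 0), R = (1, 0), H = (0, 1) — the answer is frame-independent, so this choice is without loss of generality.
1. N is the midpoint of HR ⇒ N = (1/2, 1/2)
2. T is the midpoint of NH ⇒ T = (1/4, 3/4)
2·[TNY] = -1/4, 2·[YTR] = -3/4
[TNY]:[YTR] = -1/4:-3/4 = 1/3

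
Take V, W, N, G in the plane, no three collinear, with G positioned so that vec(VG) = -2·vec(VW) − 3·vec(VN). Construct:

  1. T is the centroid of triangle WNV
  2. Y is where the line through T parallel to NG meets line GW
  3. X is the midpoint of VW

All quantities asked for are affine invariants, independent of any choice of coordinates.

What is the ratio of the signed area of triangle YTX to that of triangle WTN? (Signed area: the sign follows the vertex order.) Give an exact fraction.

[YTX]:[WTN] = 2

Work in coordinates with V = (0, 0), W = (1, 0), N = (0, 1), G = (-2, -3).
1. T is the centroid of triangle WNV ⇒ T = (1/3, 1/3)
2. Y is where the line through T parallel to NG meets line GW ⇒ Y = (-2/3, -5/3)
3. X is the midpoint of VW ⇒ X = (1/2, 0)
2·[YTX] = -2/3, 2·[WTN] = -1/3
[YTX]:[WTN] = -2/3:-1/3 = 2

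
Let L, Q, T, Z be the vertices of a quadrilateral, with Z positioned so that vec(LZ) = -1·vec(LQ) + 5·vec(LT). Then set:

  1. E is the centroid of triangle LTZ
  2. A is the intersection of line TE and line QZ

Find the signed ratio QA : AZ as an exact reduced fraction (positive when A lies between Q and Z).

QA:AZ = -2

Assign L = (0, 0), Q = (1, 0), T = (0, 1), Z = (-1, 5) — the answer is frame-independent, so this choice is without loss of generality.
1. E is the centroid of triangle LTZ ⇒ E = (-1/3, 2)
2. A is the intersection of line TE and line QZ ⇒ A = (-3, 10)
A = Q + t·(Z−Q) with t = 2, so QA:AZ = t:(1−t) = 2:-1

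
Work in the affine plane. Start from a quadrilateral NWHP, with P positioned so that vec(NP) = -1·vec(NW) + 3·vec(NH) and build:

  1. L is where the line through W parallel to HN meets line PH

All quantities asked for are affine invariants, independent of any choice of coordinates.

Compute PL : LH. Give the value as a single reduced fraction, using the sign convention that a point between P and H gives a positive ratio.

PL:LH = -2

Work in coordinates with N = (0, 0), W = (1, 0), H = (0, 1), P = (-1, 3).
1. L is where the line through W parallel to HN meets line PH ⇒ L = (1, -1)
L = P + t·(H−P) with t = 2, so PL:LH = t:(1−t) = 2:-1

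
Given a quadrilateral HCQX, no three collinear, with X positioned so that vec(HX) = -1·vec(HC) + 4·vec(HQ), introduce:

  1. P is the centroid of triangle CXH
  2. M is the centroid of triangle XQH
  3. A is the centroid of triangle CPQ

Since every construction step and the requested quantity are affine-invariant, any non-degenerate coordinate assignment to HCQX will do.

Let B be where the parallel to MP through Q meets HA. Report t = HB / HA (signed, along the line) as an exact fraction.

t = 9/10

Choose coordinates H = (0, 0), C = (1, 0), Q = (0, 1), X = (-1, 4).
1. P is the centroid of triangle CXH ⇒ P = (0, 4/3)
2. M is the centroid of triangle XQH ⇒ M = (-1/3, 5/3)
3. A is the centroid of triangle CPQ ⇒ A = (1/3, 7/9)
through Q parallel to MP: direction (1/3, -1/3); meets HA at B = (3/10, 7/10)
B = H + t·(A−H) with t = 9/10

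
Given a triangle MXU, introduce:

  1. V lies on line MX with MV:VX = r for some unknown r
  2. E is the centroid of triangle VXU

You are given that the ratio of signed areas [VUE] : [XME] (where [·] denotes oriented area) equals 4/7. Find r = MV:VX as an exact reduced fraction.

Choose coordinates M = (0, 0), X = (1, 0), U = (0, 1).
1. With MV:VX = r, write λ = r/(r+1) so V = M + λ·(X−M); V is affine-linear in λ
2. E is the centroid of triangle VXU ⇒ E is an affine combination of earlier points and hence also affine-linear in λ
Every point depending on V is an affine combination of V and λ-independent points, so each such coordinate is linear in λ; the λ² term in each signed area is a multiple of (X−M)×(X−M) = 0, so 2·[VUE] and 2·[XME] are each linear in λ. Evaluating at λ=0 and λ=1:
  2·[VUE] = 1/3·λ − 1/3,   2·[XME] = -1/3
So [VUE]:[XME] = (1/3·λ − 1/3) / (-1/3). Setting this equal to 4/7:
  1/3·λ − 1/3 = 4/7·(-1/3)  ⇒  λ = 3/7
Then r = λ/(1−λ) = (3/7)/(4/7) = 3/4. Check: with r = 3/4, V = (3/7, 0) and [VUE]:[XME] = 4/7 as required.

r = 3/4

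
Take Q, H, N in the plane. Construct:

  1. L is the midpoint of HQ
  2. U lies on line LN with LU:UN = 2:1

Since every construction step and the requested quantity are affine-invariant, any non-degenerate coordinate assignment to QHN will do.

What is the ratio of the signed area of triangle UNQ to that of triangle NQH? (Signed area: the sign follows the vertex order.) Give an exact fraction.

[UNQ]:[NQH] = 1/6

Set Q = (0, 0), H = (1, 0), N = (0, 1); any affine frame gives the same invariant.
1. L is the midpoint of HQ ⇒ L = (1/2, 0)
2. U lies on line LN with LU:UN = 2:1 ⇒ U = (1/6, 2/3)
2·[UNQ] = 1/6, 2·[NQH] = 1
[UNQ]:[NQH] = 1/6:1 = 1/6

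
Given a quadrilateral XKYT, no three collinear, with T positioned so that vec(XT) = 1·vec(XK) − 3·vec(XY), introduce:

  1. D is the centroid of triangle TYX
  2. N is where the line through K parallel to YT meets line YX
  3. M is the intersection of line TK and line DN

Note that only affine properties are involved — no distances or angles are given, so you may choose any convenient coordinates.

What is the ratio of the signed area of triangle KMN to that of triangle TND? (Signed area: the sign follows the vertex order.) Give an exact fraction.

[KMN]:[TND] = -30/7

Set X = (0, 0), K = (1, 0), Y = (0, 1), T = (1, -3); any affine frame gives the same invariant.
1. D is the centroid of triangle TYX ⇒ D = (1/3, -2/3)
2. N is where the line through K parallel to YT meets line YX ⇒ N = (0, 4)
3. M is the intersection of line TK and line DN ⇒ M = (1, -10)
2·[KMN] = -10, 2·[TND] = 7/3
[KMN]:[TND] = -10:7/3 = -30/7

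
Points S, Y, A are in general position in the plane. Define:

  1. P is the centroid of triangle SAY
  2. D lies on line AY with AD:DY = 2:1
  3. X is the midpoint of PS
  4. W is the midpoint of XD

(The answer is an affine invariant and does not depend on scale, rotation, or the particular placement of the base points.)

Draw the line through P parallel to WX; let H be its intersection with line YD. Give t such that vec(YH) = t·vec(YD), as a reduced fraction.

t = 5/4

Choose coordinates S = (0, 0), Y = (1, 0), A = (0, 1).
1. P is the centroid of triangle SAY ⇒ P = (1/3, 1/3)
2. D lies on line AY with AD:DY = 2:1 ⇒ D = (2/3, 1/3)
3. X is the midpoint of PS ⇒ X = (1/6, 1/6)
4. W is the midpoint of XD ⇒ W = (5/12, 1/4)
through P parallel to WX: direction (-1/4, -1/12); meets YD at H = (7/12, 5/12)
H = Y + t·(D−Y) with t = 5/4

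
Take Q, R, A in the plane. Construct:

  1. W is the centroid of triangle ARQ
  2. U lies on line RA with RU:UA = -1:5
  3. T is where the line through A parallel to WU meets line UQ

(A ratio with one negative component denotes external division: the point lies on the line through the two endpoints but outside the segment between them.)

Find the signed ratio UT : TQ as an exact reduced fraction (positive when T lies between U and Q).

UT:TQ = -5/11

Choose coordinates Q = (0, 0), R = (1, 0), A = (0, 1).
1. W is the centroid of triangle ARQ ⇒ W = (1/3, 1/3)
2. U lies on line RA with RU:UA = -1:5 ⇒ U = (5/4, -1/4)
3. T is where the line through A parallel to WU meets line UQ ⇒ T = (55/24, -11/24)
T = U + t·(Q−U) with t = -5/6, so UT:TQ = t:(1−t) = -5/6:11/6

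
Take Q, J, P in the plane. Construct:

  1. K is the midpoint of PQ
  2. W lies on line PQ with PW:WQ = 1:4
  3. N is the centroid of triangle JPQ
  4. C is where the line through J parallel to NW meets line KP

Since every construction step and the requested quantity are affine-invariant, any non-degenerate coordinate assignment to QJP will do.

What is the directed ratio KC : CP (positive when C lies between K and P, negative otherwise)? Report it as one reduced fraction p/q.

Set Q = (0, 0), J = (1, 0), P = (0, 1); any affine frame gives the same invariant.
1. K is the midpoint of PQ ⇒ K = (0, 1/2)
2. W lies on line PQ with PW:WQ = 1:4 ⇒ W = (0, 4/5)
3. N is the centroid of triangle JPQ ⇒ N = (1/3, 1/3)
4. C is where the line through J parallel to NW meets line KP ⇒ C = (0, 7/5)
C = K + t·(P−K) with t = 9/5, so KC:CP = t:(1−t) = 9/5:-4/5

KC:CP = -9/4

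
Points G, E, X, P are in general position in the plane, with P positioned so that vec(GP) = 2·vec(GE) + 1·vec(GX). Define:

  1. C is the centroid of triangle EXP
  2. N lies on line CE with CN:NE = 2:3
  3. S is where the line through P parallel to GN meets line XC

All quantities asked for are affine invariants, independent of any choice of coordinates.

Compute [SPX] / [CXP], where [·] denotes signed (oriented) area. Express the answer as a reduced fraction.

Set G = (0, 0), E = (1, 0), X = (0, 1), P = (2, 1); any affine frame gives the same invariant.
1. C is the centroid of triangle EXP ⇒ C = (1, 2/3)
2. N lies on line CE with CN:NE = 2:3 ⇒ N = (1, 2/5)
3. S is where the line through P parallel to GN meets line XC ⇒ S = (12/11, 7/11)
2·[SPX] = 8/11, 2·[CXP] = -2/3
[SPX]:[CXP] = 8/11:-2/3 = -12/11

[SPX]:[CXP] = -12/11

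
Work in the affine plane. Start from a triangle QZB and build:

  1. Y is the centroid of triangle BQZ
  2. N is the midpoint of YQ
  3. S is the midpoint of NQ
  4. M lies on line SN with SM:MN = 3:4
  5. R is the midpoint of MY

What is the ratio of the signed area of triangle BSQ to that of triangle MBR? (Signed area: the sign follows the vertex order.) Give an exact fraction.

Work in coordinates with Q = (0, 0), Z = (1, 0), B = (0, 1).
1. Y is the centroid of triangle BQZ ⇒ Y = (1/3, 1/3)
2. N is the midpoint of YQ ⇒ N = (1/6, 1/6)
3. S is the midpoint of NQ ⇒ S = (1/12, 1/12)
4. M lies on line SN with SM:MN = 3:4 ⇒ M = (5/42, 5/42)
5. R is the midpoint of MY ⇒ R = (19/84, 19/84)
2·[BSQ] = -1/12, 2·[MBR] = -3/28
[BSQ]:[MBR] = -1/12:-3/28 = 7/9

[BSQ]:[MBR] = 7/9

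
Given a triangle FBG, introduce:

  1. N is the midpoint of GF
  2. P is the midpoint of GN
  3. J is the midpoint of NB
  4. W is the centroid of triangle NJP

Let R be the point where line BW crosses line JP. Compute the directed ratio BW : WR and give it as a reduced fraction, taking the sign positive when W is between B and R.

Set F = (0, 0), B = (1, 0), G = (0, 1); any affine frame gives the same invariant.
1. N is the midpoint of GF ⇒ N = (0, 1/2)
2. P is the midpoint of GN ⇒ P = (0, 3/4)
3. J is the midpoint of NB ⇒ J = (1/2, 1/4)
4. W is the centroid of triangle NJP ⇒ W = (1/6, 1/2)
line BW meets JP at R = (3/8, 3/8)
W = B + t·(R−B) with t = 4/3, so BW:WR = 4/3:-1/3

BW:WR = -4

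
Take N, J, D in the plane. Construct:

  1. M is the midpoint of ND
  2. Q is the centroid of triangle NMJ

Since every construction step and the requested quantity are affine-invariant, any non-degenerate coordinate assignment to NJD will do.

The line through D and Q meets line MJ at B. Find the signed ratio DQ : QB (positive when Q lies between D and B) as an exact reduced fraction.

DQ:QB = -4

Set N = (0, 0), J = (1, 0), D = (0, 1); any affine frame gives the same invariant.
1. M is the midpoint of ND ⇒ M = (0, 1/2)
2. Q is the centroid of triangle NMJ ⇒ Q = (1/3, 1/6)
line DQ meets MJ at B = (1/4, 3/8)
Q = D + t·(B−D) with t = 4/3, so DQ:QB = 4/3:-1/3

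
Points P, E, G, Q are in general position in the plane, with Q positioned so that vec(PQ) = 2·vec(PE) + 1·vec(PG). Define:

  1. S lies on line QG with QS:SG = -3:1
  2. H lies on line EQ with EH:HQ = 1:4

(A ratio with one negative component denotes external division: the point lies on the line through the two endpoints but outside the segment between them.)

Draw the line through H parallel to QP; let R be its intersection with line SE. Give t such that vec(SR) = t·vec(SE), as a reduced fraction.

t = 19/20

Assign P = (0, 0), E = (1, 0), G = (0, 1), Q = (2, 1) — the answer is frame-independent, so this choice is without loss of generality.
1. S lies on line QG with QS:SG = -3:1 ⇒ S = (-1, 1)
2. H lies on line EQ with EH:HQ = 1:4 ⇒ H = (6/5, 1/5)
through H parallel to QP: direction (-2, -1); meets SE at R = (9/10, 1/20)
R = S + t·(E−S) with t = 19/20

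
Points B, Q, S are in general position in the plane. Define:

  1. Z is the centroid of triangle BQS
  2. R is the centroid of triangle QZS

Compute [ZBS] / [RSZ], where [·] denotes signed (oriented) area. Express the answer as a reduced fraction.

[ZBS]:[RSZ] = -3

Assign B = (0, 0), Q = (1, 0), S = (0, 1) — the answer is frame-independent, so this choice is without loss of generality.
1. Z is the centroid of triangle BQS ⇒ Z = (1/3, 1/3)
2. R is the centroid of triangle QZS ⇒ R = (4/9, 4/9)
2·[ZBS] = -1/3, 2·[RSZ] = 1/9
[ZBS]:[RSZ] = -1/3:1/9 = -3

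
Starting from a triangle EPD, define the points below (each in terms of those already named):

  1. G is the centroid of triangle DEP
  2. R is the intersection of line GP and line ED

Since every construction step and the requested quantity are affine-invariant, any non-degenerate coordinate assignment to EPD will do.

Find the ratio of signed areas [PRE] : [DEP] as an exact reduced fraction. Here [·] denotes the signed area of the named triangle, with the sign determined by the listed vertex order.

[PRE]:[DEP] = 1/2

Choose coordinates E = (0, 0), P = (1, 0), D = (0, 1).
1. G is the centroid of triangle DEP ⇒ G = (1/3, 1/3)
2. R is the intersection of line GP and line ED ⇒ R = (0, 1/2)
2·[PRE] = 1/2, 2·[DEP] = 1
[PRE]:[DEP] = 1/2:1 = 1/2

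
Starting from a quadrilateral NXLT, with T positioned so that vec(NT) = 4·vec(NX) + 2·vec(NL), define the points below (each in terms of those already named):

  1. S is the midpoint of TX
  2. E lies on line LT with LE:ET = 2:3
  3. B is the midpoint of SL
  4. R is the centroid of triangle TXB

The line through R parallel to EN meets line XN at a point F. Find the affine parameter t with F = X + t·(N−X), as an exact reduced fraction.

t = 5/84

Choose coordinates N = (0, 0), X = (1, 0), L = (0, 1), T = (4, 2).
1. S is the midpoint of TX ⇒ S = (5/2, 1)
2. E lies on line LT with LE:ET = 2:3 ⇒ E = (8/5, 7/5)
3. B is the midpoint of SL ⇒ B = (5/4, 1)
4. R is the centroid of triangle TXB ⇒ R = (25/12, 1)
through R parallel to EN: direction (-8/5, -7/5); meets XN at F = (79/84, 0)
F = X + t·(N−X) with t = 5/84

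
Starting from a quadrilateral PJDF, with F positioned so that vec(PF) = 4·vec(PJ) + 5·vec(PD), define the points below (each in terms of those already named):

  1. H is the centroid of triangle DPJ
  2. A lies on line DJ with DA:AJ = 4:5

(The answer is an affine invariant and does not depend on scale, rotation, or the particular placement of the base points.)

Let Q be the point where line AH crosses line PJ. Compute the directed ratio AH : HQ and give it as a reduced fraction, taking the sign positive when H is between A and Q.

AH:HQ = 2/3

Work in coordinates with P = (0, 0), J = (1, 0), D = (0, 1), F = (4, 5).
1. H is the centroid of triangle DPJ ⇒ H = (1/3, 1/3)
2. A lies on line DJ with DA:AJ = 4:5 ⇒ A = (4/9, 5/9)
line AH meets PJ at Q = (1/6, 0)
H = A + t·(Q−A) with t = 2/5, so AH:HQ = 2/5:3/5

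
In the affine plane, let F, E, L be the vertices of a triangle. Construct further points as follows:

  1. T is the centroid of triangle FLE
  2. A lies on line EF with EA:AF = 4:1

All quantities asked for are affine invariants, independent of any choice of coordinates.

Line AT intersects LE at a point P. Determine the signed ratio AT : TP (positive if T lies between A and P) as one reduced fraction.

AT:TP = 7/5

Set F = (0, 0), E = (1, 0), L = (0, 1); any affine frame gives the same invariant.
1. T is the centroid of triangle FLE ⇒ T = (1/3, 1/3)
2. A lies on line EF with EA:AF = 4:1 ⇒ A = (1/5, 0)
line AT meets LE at P = (3/7, 4/7)
T = A + t·(P−A) with t = 7/12, so AT:TP = 7/12:5/12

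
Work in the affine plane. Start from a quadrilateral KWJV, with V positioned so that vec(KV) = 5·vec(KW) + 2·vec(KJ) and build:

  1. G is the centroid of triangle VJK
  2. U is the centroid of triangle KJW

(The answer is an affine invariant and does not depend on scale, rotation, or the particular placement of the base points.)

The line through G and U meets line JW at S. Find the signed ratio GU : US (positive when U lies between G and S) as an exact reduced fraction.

Assign K = (0, 0), W = (1, 0), J = (0, 1), V = (5, 2) — the answer is frame-independent, so this choice is without loss of generality.
1. G is the centroid of triangle VJK ⇒ G = (5/3, 1)
2. U is the centroid of triangle KJW ⇒ U = (1/3, 1/3)
line GU meets JW at S = (5/9, 4/9)
U = G + t·(S−G) with t = 6/5, so GU:US = 6/5:-1/5

GU:US = -6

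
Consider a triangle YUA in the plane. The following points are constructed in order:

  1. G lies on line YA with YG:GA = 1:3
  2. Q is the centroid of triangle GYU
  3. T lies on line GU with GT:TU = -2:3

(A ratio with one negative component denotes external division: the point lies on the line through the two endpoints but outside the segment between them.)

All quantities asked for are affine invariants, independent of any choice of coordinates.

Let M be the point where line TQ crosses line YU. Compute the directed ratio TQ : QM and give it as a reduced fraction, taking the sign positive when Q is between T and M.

Choose coordinates Y = (0, 0), U = (1, 0), A = (0, 1).
1. G lies on line YA with YG:GA = 1:3 ⇒ G = (0, 1/4)
2. Q is the centroid of triangle GYU ⇒ Q = (1/3, 1/12)
3. T lies on line GU with GT:TU = -2:3 ⇒ T = (-2, 3/4)
line TQ meets YU at M = (5/8, 0)
Q = T + t·(M−T) with t = 8/9, so TQ:QM = 8/9:1/9

TQ:QM = 8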